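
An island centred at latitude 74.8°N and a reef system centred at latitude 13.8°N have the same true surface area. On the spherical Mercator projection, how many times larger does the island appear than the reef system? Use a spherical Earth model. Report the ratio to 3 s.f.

13.7

Mercator is conformal with k = sec φ, so areal scale = k² = sec²φ.
At 74.8°: sec²(74.8°) = 1/0.2622² = 14.55.
At 13.8°: sec²(13.8°) = 1/0.9711² = 1.060.
Ratio = 14.55/1.060 = cos²(13.8°)/cos²(74.8°) ≈ 13.7.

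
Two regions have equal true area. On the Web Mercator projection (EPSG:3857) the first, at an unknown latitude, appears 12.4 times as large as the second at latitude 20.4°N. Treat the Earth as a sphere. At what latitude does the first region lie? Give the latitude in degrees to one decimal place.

For equal true areas on Mercator, apparent areas scale as sec²φ, so the ratio is cos²φ₂ / cos²φ₁.
cos²φ₂ / cos²φ₁ = 12.4  ⇒  cos φ₁ = cos 20.4° / √12.4 = 0.9373/3.521 = 0.2662.
φ₁ = arccos(0.2662) ≈ 74.6°.

74.6°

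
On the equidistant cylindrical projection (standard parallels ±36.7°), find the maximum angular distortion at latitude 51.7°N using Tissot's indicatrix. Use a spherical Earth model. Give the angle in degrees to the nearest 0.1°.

In the equirectangular projection with standard parallel φ₀ = 36.7° (x = Rλ cos φ₀, y = Rφ), meridians are true-scale (h = 1) and the parallel scale is k = cos φ₀ / cos φ.
At 51.7°: h = 1.000, k = 1.294; principal scales a = 1.294, b = 1.000.
sin(ω/2) = (a − b)/(a + b) = 0.2936/2.294 = 0.1280, so ω = 2 arcsin(0.1280) ≈ 14.7°.

14.7°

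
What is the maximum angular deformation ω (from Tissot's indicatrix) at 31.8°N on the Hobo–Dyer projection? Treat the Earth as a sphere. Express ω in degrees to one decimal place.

7.9°

The Hobo–Dyer projection is cylindrical equal-area with φ₀ = 37.5°. For cylindrical equal-area with standard parallel φ₀, h = cos φ / cos φ₀ and k = cos φ₀ / cos φ, so h·k = 1.
At 31.8°: h = 1.071, k = 0.9335; principal scales a = 1.071, b = 0.9335.
sin(ω/2) = (a − b)/(a + b) = 0.1378/2.005 = 0.06873, so ω = 2 arcsin(0.06873) ≈ 7.9°.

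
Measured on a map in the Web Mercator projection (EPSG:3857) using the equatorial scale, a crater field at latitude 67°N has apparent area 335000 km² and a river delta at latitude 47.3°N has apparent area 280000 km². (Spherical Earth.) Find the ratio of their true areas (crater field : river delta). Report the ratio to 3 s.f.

Mercator's areal exaggeration is sec²φ; hence true area = (apparent area) · cos²φ.
True area of crater field: 335000 × cos²(67°) = 335000 × 0.1527 = 51140 km².
True area of river delta: 280000 × cos²(47.3°) = 280000 × 0.4599 = 128800 km².
Ratio = 51140 / 128800 ≈ 0.397.

0.397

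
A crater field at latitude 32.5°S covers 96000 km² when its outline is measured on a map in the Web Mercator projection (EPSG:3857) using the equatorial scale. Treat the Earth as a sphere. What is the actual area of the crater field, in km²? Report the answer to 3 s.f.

Mercator is conformal, so the point scale is isotropic: h = k = sec φ = 1/cos φ.
Areal scale = k² = sec²φ = 1/cos²(32.5°) = 1/0.8434² = 1.406.
True area = apparent / (areal scale) = 96000 / 1.406 ≈ 68300 km².

68300 km²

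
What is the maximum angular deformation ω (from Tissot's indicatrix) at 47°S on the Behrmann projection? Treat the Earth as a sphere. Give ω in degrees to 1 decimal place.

Behrmann is a cylindrical equal-area projection with standard parallels at ±30°. For cylindrical equal-area with standard parallel φ₀, h = cos φ / cos φ₀ and k = cos φ₀ / cos φ, so h·k = 1.
At 47°: h = 0.7875, k = 1.270; principal scales a = 1.270, b = 0.7875.
sin(ω/2) = (a − b)/(a + b) = 0.4823/2.057 = 0.2344, so ω = 2 arcsin(0.2344) ≈ 27.1°.

27.1°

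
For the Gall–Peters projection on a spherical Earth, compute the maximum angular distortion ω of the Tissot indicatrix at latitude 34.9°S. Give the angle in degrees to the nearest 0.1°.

16.9°

The Gall–Peters projection is cylindrical equal-area with φ₀ = 45°. Cylindrical equal-area (φ₀ = 45°): h = cos φ / cos 45° along meridians, k = cos 45° / cos φ along parallels; h·k = 1.
At 34.9°: h = 1.160, k = 0.8622; principal scales a = 1.160, b = 0.8622.
sin(ω/2) = (a − b)/(a + b) = 0.2977/2.022 = 0.1472, so ω = 2 arcsin(0.1472) ≈ 16.9°.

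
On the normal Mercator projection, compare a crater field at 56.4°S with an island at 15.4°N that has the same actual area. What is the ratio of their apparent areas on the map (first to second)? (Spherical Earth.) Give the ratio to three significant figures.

3.04

Mercator is conformal with k = sec φ, so areal scale = k² = sec²φ.
At 56.4°: sec²(56.4°) = 1/0.5534² = 3.265.
At 15.4°: sec²(15.4°) = 1/0.9641² = 1.076.
Ratio = 3.265/1.076 = cos²(15.4°)/cos²(56.4°) ≈ 3.04.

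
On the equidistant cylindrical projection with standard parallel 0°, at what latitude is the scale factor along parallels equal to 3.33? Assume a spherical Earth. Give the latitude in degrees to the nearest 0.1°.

72.5°

Plate carrée: h = 1, k = sec φ along parallels.
sec φ = 3.33  ⇒  cos φ = 0.3003  ⇒  φ ≈ 72.5°.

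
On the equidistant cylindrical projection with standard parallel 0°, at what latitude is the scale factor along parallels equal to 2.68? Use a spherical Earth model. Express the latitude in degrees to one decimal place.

Plate carrée: h = 1, k = sec φ along parallels.
sec φ = 2.68  ⇒  cos φ = 0.3731  ⇒  φ ≈ 68.1°.

68.1°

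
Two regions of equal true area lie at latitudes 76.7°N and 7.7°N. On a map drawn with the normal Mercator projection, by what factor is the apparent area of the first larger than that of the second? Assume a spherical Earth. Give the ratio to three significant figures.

Mercator is conformal with k = sec φ, so areal scale = k² = sec²φ.
At 76.7°: sec²(76.7°) = 1/0.2300² = 18.90.
At 7.7°: sec²(7.7°) = 1/0.9910² = 1.018.
Ratio = 18.90/1.018 = cos²(7.7°)/cos²(76.7°) ≈ 18.6.

18.6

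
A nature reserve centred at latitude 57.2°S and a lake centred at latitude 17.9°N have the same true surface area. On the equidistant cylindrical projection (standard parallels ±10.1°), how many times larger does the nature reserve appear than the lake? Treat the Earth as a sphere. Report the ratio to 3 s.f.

1.76

With standard parallel φ₀ = 10.1°, the equirectangular projection gives x = Rλ cos φ₀, y = Rφ, so h = 1 and k = cos 10.1° / cos φ.
Areal scale at 57.2°: h·k = 1.000 × 1.817 = 1.817.
Areal scale at 17.9°: h·k = 1.000 × 1.035 = 1.035.
Ratio = 1.817/1.035 ≈ 1.76.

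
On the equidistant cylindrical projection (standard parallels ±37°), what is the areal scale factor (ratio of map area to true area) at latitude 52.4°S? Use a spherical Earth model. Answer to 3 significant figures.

1.31

The equidistant cylindrical projection with φ₀ = 37° has h = 1 (meridians true) and k = cos φ₀ / cos φ along parallels.
Areal scale = h·k = 1 × cos φ₀ / cos φ; at 52.4°, h = 1.000, k = 1.309, so h·k = 1.309.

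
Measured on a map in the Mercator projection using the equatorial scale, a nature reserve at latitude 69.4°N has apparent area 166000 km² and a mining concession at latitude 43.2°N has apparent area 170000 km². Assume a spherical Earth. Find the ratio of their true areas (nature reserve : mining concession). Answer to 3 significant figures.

Mercator's areal exaggeration is sec²φ; hence true area = (apparent area) · cos²φ.
True area of nature reserve: 166000 × cos²(69.4°) = 166000 × 0.1238 = 20550 km².
True area of mining concession: 170000 × cos²(43.2°) = 170000 × 0.5314 = 90340 km².
Ratio = 20550 / 90340 ≈ 0.227.

0.227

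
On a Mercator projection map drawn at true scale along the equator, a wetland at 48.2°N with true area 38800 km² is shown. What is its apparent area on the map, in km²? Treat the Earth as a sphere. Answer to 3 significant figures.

87300 km²

For Mercator, h = k = sec φ (a conformal cylindrical projection has a single point scale, 1/cos φ).
Areal scale = k² = sec²φ = 1/cos²(48.2°) = 1/0.6665² = 2.251.
Apparent area = 38800 × 2.251 ≈ 87300 km².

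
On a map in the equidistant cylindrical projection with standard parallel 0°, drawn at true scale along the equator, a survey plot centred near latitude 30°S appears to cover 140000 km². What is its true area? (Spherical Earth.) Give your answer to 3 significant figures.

In the plate carrée (x = Rλ, y = Rφ), meridians are true-scale (h = 1) and parallels are stretched by k = sec φ.
Areal scale = h·k = 1 × sec φ; at 30°, h = 1.000, k = 1.155, so h·k = 1.155.
True area = apparent / (areal scale) = 140000 / 1.155 ≈ 121000 km².

121000 km²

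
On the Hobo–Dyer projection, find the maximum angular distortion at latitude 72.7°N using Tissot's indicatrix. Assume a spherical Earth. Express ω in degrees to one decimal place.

The Hobo–Dyer projection is cylindrical equal-area with φ₀ = 37.5°. For cylindrical equal-area with standard parallel φ₀, h = cos φ / cos φ₀ and k = cos φ₀ / cos φ, so h·k = 1.
At 72.7°: h = 0.3748, k = 2.668; principal scales a = 2.668, b = 0.3748.
sin(ω/2) = (a − b)/(a + b) = 2.293/3.043 = 0.7536, so ω = 2 arcsin(0.7536) ≈ 97.8°.

97.8°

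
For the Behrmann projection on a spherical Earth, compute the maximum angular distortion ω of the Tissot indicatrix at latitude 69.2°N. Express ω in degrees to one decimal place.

90.8°

Behrmann is a cylindrical equal-area projection with standard parallels at ±30°. Cylindrical equal-area (φ₀ = 30°): h = cos φ / cos 30° along meridians, k = cos 30° / cos φ along parallels; h·k = 1.
At 69.2°: h = 0.4100, k = 2.439; principal scales a = 2.439, b = 0.4100.
sin(ω/2) = (a − b)/(a + b) = 2.029/2.849 = 0.7121, so ω = 2 arcsin(0.7121) ≈ 90.8°.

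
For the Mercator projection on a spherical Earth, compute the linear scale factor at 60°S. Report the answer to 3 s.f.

2.00

Mercator is conformal, so the point scale is isotropic: h = k = sec φ = 1/cos φ.
k = 1/cos 60° = 1/0.5000 = 2.000.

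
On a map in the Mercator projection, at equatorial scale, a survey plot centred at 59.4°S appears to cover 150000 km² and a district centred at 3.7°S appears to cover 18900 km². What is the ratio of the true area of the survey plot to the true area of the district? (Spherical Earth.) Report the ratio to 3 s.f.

2.07

Mercator's areal exaggeration is sec²φ; hence true area = (apparent area) · cos²φ.
True area of survey plot: 150000 × cos²(59.4°) = 150000 × 0.2591 = 38870 km².
True area of district: 18900 × cos²(3.7°) = 18900 × 0.9958 = 18820 km².
Ratio = 38870 / 18820 ≈ 2.07.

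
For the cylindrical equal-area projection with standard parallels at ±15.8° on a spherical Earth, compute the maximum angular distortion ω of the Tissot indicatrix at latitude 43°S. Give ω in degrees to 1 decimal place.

A cylindrical equal-area projection with standard parallel φ₀ has meridian scale h = cos φ / cos φ₀ and parallel scale k = cos φ₀ / cos φ (so areas are preserved, h·k = 1).
At 43°: h = 0.7601, k = 1.316; principal scales a = 1.316, b = 0.7601.
sin(ω/2) = (a − b)/(a + b) = 0.5556/2.076 = 0.2677, so ω = 2 arcsin(0.2677) ≈ 31.1°.

31.1°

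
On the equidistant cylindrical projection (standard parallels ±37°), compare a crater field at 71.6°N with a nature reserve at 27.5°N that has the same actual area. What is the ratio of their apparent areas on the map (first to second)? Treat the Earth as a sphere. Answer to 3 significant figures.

2.81

With standard parallel φ₀ = 37°, the equirectangular projection gives x = Rλ cos φ₀, y = Rφ, so h = 1 and k = cos 37° / cos φ.
Areal scale at 71.6°: h·k = 1.000 × 2.530 = 2.530.
Areal scale at 27.5°: h·k = 1.000 × 0.9004 = 0.9004.
Ratio = 2.530/0.9004 ≈ 2.81.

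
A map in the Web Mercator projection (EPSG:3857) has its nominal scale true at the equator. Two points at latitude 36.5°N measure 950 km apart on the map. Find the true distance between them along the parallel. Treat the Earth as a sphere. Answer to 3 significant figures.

764 km

Mercator is conformal, so the point scale is isotropic: h = k = sec φ = 1/cos φ.
Along the parallel at 36.5°, map distances are exaggerated by k = sec 36.5° = 1.244.
True distance = 950 / 1.244 = 950 × cos 36.5° ≈ 764 km.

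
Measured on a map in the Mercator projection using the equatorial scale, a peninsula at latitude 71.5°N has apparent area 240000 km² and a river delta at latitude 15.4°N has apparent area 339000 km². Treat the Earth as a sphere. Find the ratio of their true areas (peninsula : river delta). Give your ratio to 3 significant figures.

0.0767

Since Mercator area scale is 1/cos²φ, the true area equals the apparent area multiplied by cos²φ.
True area of peninsula: 240000 × cos²(71.5°) = 240000 × 0.1007 = 24160 km².
True area of river delta: 339000 × cos²(15.4°) = 339000 × 0.9295 = 315100 km².
Ratio = 24160 / 315100 ≈ 0.0767.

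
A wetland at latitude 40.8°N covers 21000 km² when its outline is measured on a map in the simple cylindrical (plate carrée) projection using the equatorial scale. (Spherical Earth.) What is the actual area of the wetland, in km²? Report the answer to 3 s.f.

Plate carrée maps x = Rλ, y = Rφ. The meridian scale is h = 1 and the parallel scale is k = 1/cos φ = sec φ.
Areal scale = h·k = 1 × sec φ; at 40.8°, h = 1.000, k = 1.321, so h·k = 1.321.
True area = apparent / (areal scale) = 21000 / 1.321 ≈ 15900 km².

15900 km²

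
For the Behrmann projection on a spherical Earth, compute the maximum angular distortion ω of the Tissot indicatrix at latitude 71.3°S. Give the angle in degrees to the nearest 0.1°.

98.7°

Behrmann is a cylindrical equal-area projection with standard parallels at ±30°. Cylindrical equal-area (φ₀ = 30°): h = cos φ / cos 30° along meridians, k = cos 30° / cos φ along parallels; h·k = 1.
At 71.3°: h = 0.3702, k = 2.701; principal scales a = 2.701, b = 0.3702.
sin(ω/2) = (a − b)/(a + b) = 2.331/3.071 = 0.7589, so ω = 2 arcsin(0.7589) ≈ 98.7°.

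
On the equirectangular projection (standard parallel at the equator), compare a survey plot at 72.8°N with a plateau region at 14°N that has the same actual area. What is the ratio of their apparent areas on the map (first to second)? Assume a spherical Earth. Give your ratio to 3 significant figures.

Plate carrée maps x = Rλ, y = Rφ. The meridian scale is h = 1 and the parallel scale is k = 1/cos φ = sec φ.
Areal scale at 72.8°: h·k = 1.000 × 3.382 = 3.382.
Areal scale at 14°: h·k = 1.000 × 1.031 = 1.031.
Ratio = 3.382/1.031 ≈ 3.28.

3.28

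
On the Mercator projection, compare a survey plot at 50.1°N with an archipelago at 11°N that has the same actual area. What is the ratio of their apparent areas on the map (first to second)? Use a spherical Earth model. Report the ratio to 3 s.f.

2.34

Mercator areal scale is sec²φ.
At 50.1°: sec²(50.1°) = 1/0.6414² = 2.430.
At 11°: sec²(11°) = 1/0.9816² = 1.038.
Ratio = 2.430/1.038 = cos²(11°)/cos²(50.1°) ≈ 2.34.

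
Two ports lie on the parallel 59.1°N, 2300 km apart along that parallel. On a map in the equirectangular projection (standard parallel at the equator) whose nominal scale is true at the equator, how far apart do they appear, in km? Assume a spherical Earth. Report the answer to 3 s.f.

For the equirectangular projection with φ₀ = 0 (plate carrée), h = 1 along meridians and k = sec φ along parallels.
Along the parallel, k = sec 59.1° = 1/0.5135 = 1.947.
Map distance = 2300 × 1.947 ≈ 4480 km.

4480 km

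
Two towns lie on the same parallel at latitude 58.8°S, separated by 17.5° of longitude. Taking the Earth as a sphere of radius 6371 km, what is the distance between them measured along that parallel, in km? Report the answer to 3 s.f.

1010 km

Arc length along a parallel = R cos φ · Δλ (with Δλ in radians).
= 6371 × cos 58.8° × (17.5° × π/180) = 6371 × 0.5180 × 0.3054 ≈ 1010 km.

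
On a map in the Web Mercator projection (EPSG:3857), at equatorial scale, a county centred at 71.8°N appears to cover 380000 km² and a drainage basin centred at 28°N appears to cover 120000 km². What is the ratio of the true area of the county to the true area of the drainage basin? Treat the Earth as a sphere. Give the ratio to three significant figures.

0.396

On Mercator the areal scale is sec²φ, so true area = apparent × cos²φ.
True area of county: 380000 × cos²(71.8°) = 380000 × 0.09755 = 37070 km².
True area of drainage basin: 120000 × cos²(28°) = 120000 × 0.7796 = 93550 km².
Ratio = 37070 / 93550 ≈ 0.396.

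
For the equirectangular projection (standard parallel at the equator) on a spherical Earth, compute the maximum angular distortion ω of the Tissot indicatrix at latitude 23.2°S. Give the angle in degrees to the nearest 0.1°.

In the plate carrée (x = Rλ, y = Rφ), meridians are true-scale (h = 1) and parallels are stretched by k = sec φ.
At 23.2°: h = 1.000, k = 1.088; principal scales a = 1.088, b = 1.000.
sin(ω/2) = (a − b)/(a + b) = 0.08798/2.088 = 0.04214, so ω = 2 arcsin(0.04214) ≈ 4.8°.

4.8°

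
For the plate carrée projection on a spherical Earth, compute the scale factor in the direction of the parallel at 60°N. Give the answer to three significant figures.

2.00

In the plate carrée (x = Rλ, y = Rφ), meridians are true-scale (h = 1) and parallels are stretched by k = sec φ.
k = 1/cos 60° = 1/0.5000 = 2.000.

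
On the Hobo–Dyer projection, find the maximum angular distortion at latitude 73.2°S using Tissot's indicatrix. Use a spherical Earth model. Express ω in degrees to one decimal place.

99.9°

Hobo–Dyer is a cylindrical equal-area projection with standard parallels at ±37.5°. A cylindrical equal-area projection with standard parallel φ₀ has meridian scale h = cos φ / cos φ₀ and parallel scale k = cos φ₀ / cos φ (so areas are preserved, h·k = 1).
At 73.2°: h = 0.3643, k = 2.745; principal scales a = 2.745, b = 0.3643.
sin(ω/2) = (a − b)/(a + b) = 2.381/3.109 = 0.7657, so ω = 2 arcsin(0.7657) ≈ 99.9°.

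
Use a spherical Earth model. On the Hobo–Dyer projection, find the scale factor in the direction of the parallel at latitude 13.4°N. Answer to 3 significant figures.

0.816

The Hobo–Dyer projection is cylindrical equal-area with φ₀ = 37.5°. For cylindrical equal-area with standard parallel φ₀, h = cos φ / cos φ₀ and k = cos φ₀ / cos φ, so h·k = 1.
k = cos 37.5° / cos 13.4° = 0.7934/0.9728 = 0.8156.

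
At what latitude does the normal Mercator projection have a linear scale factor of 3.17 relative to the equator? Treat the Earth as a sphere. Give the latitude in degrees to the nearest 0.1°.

71.6°

Mercator scale is k = sec φ = 1/cos φ.
1/cos φ = 3.17  ⇒  cos φ = 0.3155  ⇒  φ = arccos(0.3155) ≈ 71.6°.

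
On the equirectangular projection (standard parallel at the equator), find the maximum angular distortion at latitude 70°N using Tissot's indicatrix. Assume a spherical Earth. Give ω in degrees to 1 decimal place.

Plate carrée maps x = Rλ, y = Rφ. The meridian scale is h = 1 and the parallel scale is k = 1/cos φ = sec φ.
At 70°: h = 1.000, k = 2.924; principal scales a = 2.924, b = 1.000.
sin(ω/2) = (a − b)/(a + b) = 1.924/3.924 = 0.4903, so ω = 2 arcsin(0.4903) ≈ 58.7°.

58.7°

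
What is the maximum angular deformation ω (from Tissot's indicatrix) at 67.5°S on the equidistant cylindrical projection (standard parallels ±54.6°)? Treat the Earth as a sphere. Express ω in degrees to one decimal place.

In the equirectangular projection with standard parallel φ₀ = 54.6° (x = Rλ cos φ₀, y = Rφ), meridians are true-scale (h = 1) and the parallel scale is k = cos φ₀ / cos φ.
At 67.5°: h = 1.000, k = 1.514; principal scales a = 1.514, b = 1.000.
sin(ω/2) = (a − b)/(a + b) = 0.5137/2.514 = 0.2044, so ω = 2 arcsin(0.2044) ≈ 23.6°.

23.6°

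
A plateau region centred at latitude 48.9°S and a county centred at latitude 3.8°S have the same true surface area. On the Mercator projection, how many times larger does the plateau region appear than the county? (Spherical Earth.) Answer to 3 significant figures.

On Mercator, area is exaggerated by sec²φ = 1/cos²φ.
At 48.9°: sec²(48.9°) = 1/0.6574² = 2.314.
At 3.8°: sec²(3.8°) = 1/0.9978² = 1.004.
Ratio = 2.314/1.004 = cos²(3.8°)/cos²(48.9°) ≈ 2.30.

2.30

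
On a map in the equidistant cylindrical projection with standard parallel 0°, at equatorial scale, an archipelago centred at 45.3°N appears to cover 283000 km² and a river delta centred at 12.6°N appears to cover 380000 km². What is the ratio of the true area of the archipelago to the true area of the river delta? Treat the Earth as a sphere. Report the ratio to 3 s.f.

Plate carrée has h = 1 and k = sec φ, giving areal scale sec φ; true area = (apparent area) · cos φ.
True area of archipelago: 283000 × cos(45.3°) = 283000 × 0.7034 = 199100 km².
True area of river delta: 380000 × cos(12.6°) = 380000 × 0.9759 = 370800 km².
Ratio = 199100 / 370800 ≈ 0.537.

0.537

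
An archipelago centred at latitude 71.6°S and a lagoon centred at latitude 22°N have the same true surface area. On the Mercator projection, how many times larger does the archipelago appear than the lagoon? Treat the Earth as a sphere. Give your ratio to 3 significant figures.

8.63

Mercator is conformal with k = sec φ, so areal scale = k² = sec²φ.
At 71.6°: sec²(71.6°) = 1/0.3156² = 10.04.
At 22°: sec²(22°) = 1/0.9272² = 1.163.
Ratio = 10.04/1.163 = cos²(22°)/cos²(71.6°) ≈ 8.63.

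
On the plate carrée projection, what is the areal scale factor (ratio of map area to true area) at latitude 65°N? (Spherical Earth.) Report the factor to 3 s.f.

2.37

In the plate carrée (x = Rλ, y = Rφ), meridians are true-scale (h = 1) and parallels are stretched by k = sec φ.
Areal scale = h·k = 1 × sec φ; at 65°, h = 1.000, k = 2.366, so h·k = 2.366.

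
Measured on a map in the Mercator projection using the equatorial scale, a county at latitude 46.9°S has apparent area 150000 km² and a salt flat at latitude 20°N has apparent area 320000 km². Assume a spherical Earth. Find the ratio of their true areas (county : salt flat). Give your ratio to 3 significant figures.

0.248

Mercator's areal exaggeration is sec²φ; hence true area = (apparent area) · cos²φ.
True area of county: 150000 × cos²(46.9°) = 150000 × 0.4669 = 70030 km².
True area of salt flat: 320000 × cos²(20°) = 320000 × 0.8830 = 282600 km².
Ratio = 70030 / 282600 ≈ 0.248.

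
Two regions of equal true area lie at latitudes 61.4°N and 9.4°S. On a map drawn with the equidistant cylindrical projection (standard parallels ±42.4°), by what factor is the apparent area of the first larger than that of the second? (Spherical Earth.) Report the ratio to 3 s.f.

2.06

The equidistant cylindrical projection with φ₀ = 42.4° has h = 1 (meridians true) and k = cos φ₀ / cos φ along parallels.
Areal scale at 61.4°: h·k = 1.000 × 1.543 = 1.543.
Areal scale at 9.4°: h·k = 1.000 × 0.7485 = 0.7485.
Ratio = 1.543/0.7485 ≈ 2.06.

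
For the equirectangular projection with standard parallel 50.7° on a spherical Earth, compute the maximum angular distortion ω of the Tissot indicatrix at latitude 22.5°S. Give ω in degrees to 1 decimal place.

21.5°

In the equirectangular projection with standard parallel φ₀ = 50.7° (x = Rλ cos φ₀, y = Rφ), meridians are true-scale (h = 1) and the parallel scale is k = cos φ₀ / cos φ.
At 22.5°: h = 1.000, k = 0.6856; principal scales a = 1.000, b = 0.6856.
sin(ω/2) = (a − b)/(a + b) = 0.3144/1.686 = 0.1865, so ω = 2 arcsin(0.1865) ≈ 21.5°.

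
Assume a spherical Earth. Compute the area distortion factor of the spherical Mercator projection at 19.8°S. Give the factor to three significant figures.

1.13

For Mercator, h = k = sec φ (a conformal cylindrical projection has a single point scale, 1/cos φ).
Areal scale = k² = sec²φ = 1/cos²(19.8°) = 1/0.9409² = 1.130.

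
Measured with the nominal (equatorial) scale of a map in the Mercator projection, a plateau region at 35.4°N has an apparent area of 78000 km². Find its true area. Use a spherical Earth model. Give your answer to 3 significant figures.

Mercator is conformal, so the point scale is isotropic: h = k = sec φ = 1/cos φ.
Areal scale = k² = sec²φ = 1/cos²(35.4°) = 1/0.8151² = 1.505.
True area = apparent / (areal scale) = 78000 / 1.505 ≈ 51800 km².

51800 km²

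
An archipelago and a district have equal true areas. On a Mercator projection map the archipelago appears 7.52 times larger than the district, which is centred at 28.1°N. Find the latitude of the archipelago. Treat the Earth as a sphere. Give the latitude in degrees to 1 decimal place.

Mercator areal scale is sec²φ, so apparent-area ratio = sec²φ₁ / sec²φ₂ = cos²φ₂ / cos²φ₁.
cos²φ₂ / cos²φ₁ = 7.52  ⇒  cos φ₁ = cos 28.1° / √7.52 = 0.8821/2.742 = 0.3217.
φ₁ = arccos(0.3217) ≈ 71.2°.

71.2°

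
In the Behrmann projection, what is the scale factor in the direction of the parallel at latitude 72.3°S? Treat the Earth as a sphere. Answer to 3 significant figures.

2.85

The Behrmann projection is cylindrical equal-area with φ₀ = 30°. A cylindrical equal-area projection with standard parallel φ₀ has meridian scale h = cos φ / cos φ₀ and parallel scale k = cos φ₀ / cos φ (so areas are preserved, h·k = 1).
k = cos 30° / cos 72.3° = 0.8660/0.3040 = 2.848.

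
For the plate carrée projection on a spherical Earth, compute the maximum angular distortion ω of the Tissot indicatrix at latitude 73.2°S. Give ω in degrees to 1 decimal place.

66.9°

Plate carrée maps x = Rλ, y = Rφ. The meridian scale is h = 1 and the parallel scale is k = 1/cos φ = sec φ.
At 73.2°: h = 1.000, k = 3.460; principal scales a = 3.460, b = 1.000.
sin(ω/2) = (a − b)/(a + b) = 2.460/4.460 = 0.5516, so ω = 2 arcsin(0.5516) ≈ 66.9°.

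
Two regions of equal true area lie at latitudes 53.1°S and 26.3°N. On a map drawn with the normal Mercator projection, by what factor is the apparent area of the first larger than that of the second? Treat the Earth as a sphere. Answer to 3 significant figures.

Mercator areal scale is sec²φ.
At 53.1°: sec²(53.1°) = 1/0.6004² = 2.774.
At 26.3°: sec²(26.3°) = 1/0.8965² = 1.244.
Ratio = 2.774/1.244 = cos²(26.3°)/cos²(53.1°) ≈ 2.23.

2.23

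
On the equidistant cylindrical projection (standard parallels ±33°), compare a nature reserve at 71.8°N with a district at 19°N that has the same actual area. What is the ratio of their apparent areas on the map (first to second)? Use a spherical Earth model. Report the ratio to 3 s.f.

In the equirectangular projection with standard parallel φ₀ = 33° (x = Rλ cos φ₀, y = Rφ), meridians are true-scale (h = 1) and the parallel scale is k = cos φ₀ / cos φ.
Areal scale at 71.8°: h·k = 1.000 × 2.685 = 2.685.
Areal scale at 19°: h·k = 1.000 × 0.8870 = 0.8870.
Ratio = 2.685/0.8870 ≈ 3.03.

3.03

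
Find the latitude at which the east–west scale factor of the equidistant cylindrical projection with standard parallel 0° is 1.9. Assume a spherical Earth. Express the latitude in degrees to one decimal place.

Plate carrée: h = 1, k = sec φ along parallels.
sec φ = 1.9  ⇒  cos φ = 0.5263  ⇒  φ ≈ 58.2°.

58.2°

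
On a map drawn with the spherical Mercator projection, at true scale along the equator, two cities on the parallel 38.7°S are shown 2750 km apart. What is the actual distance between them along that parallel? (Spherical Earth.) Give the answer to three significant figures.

2150 km

For Mercator, h = k = sec φ (a conformal cylindrical projection has a single point scale, 1/cos φ).
Along the parallel at 38.7°, map distances are exaggerated by k = sec 38.7° = 1.281.
True distance = 2750 / 1.281 = 2750 × cos 38.7° ≈ 2150 km.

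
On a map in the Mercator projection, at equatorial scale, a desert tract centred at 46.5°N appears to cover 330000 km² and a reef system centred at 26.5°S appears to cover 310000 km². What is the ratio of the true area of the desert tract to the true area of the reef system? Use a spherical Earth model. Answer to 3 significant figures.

0.630

On Mercator the areal scale is sec²φ, so true area = apparent × cos²φ.
True area of desert tract: 330000 × cos²(46.5°) = 330000 × 0.4738 = 156400 km².
True area of reef system: 310000 × cos²(26.5°) = 310000 × 0.8009 = 248300 km².
Ratio = 156400 / 248300 ≈ 0.630.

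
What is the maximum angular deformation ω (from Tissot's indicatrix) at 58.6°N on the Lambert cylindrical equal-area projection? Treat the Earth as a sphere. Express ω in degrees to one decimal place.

69.9°

The Lambert cylindrical equal-area projection is the cylindrical equal-area projection with its standard parallel at the equator (φ₀ = 0). Cylindrical equal-area (φ₀ = 0°): h = cos φ / cos 0° along meridians, k = cos 0° / cos φ along parallels; h·k = 1.
At 58.6°: h = 0.5210, k = 1.919; principal scales a = 1.919, b = 0.5210.
sin(ω/2) = (a − b)/(a + b) = 1.398/2.440 = 0.5730, so ω = 2 arcsin(0.5730) ≈ 69.9°.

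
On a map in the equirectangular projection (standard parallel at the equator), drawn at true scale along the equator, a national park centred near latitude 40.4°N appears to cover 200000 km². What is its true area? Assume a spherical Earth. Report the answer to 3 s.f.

In the plate carrée (x = Rλ, y = Rφ), meridians are true-scale (h = 1) and parallels are stretched by k = sec φ.
Areal scale = h·k = 1 × sec φ; at 40.4°, h = 1.000, k = 1.313, so h·k = 1.313.
True area = apparent / (areal scale) = 200000 / 1.313 ≈ 152000 km².

152000 km²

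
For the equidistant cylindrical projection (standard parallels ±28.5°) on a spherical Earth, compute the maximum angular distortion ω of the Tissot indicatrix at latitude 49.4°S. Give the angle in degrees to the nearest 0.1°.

17.1°

In the equirectangular projection with standard parallel φ₀ = 28.5° (x = Rλ cos φ₀, y = Rφ), meridians are true-scale (h = 1) and the parallel scale is k = cos φ₀ / cos φ.
At 49.4°: h = 1.000, k = 1.350; principal scales a = 1.350, b = 1.000.
sin(ω/2) = (a − b)/(a + b) = 0.3504/2.350 = 0.1491, so ω = 2 arcsin(0.1491) ≈ 17.1°.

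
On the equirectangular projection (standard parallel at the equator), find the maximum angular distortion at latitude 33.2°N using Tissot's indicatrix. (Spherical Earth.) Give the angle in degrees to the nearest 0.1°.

10.2°

Plate carrée maps x = Rλ, y = Rφ. The meridian scale is h = 1 and the parallel scale is k = 1/cos φ = sec φ.
At 33.2°: h = 1.000, k = 1.195; principal scales a = 1.195, b = 1.000.
sin(ω/2) = (a − b)/(a + b) = 0.1951/2.195 = 0.08887, so ω = 2 arcsin(0.08887) ≈ 10.2°.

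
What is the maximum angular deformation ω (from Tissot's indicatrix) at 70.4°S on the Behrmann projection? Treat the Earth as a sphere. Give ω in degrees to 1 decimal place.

Behrmann is a cylindrical equal-area projection with standard parallels at ±30°. A cylindrical equal-area projection with standard parallel φ₀ has meridian scale h = cos φ / cos φ₀ and parallel scale k = cos φ₀ / cos φ (so areas are preserved, h·k = 1).
At 70.4°: h = 0.3873, k = 2.582; principal scales a = 2.582, b = 0.3873.
sin(ω/2) = (a − b)/(a + b) = 2.194/2.969 = 0.7391, so ω = 2 arcsin(0.7391) ≈ 95.3°.

95.3°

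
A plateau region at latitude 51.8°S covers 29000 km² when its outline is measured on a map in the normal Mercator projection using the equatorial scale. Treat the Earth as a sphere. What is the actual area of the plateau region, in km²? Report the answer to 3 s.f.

11100 km²

Mercator is conformal, so the point scale is isotropic: h = k = sec φ = 1/cos φ.
Areal scale = k² = sec²φ = 1/cos²(51.8°) = 1/0.6184² = 2.615.
True area = apparent / (areal scale) = 29000 / 2.615 ≈ 11100 km².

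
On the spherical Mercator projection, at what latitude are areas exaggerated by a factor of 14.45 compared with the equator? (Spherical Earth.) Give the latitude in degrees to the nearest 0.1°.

74.7°

Mercator areal scale is sec²φ.
sec²φ = 14.45  ⇒  cos²φ = 0.06920  ⇒  cos φ = 0.2631.
φ = arccos(0.2631) ≈ 74.7°.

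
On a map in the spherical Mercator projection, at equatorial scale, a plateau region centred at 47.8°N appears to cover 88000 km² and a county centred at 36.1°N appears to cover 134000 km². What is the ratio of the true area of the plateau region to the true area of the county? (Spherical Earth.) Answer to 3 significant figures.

0.454

Mercator's areal exaggeration is sec²φ; hence true area = (apparent area) · cos²φ.
True area of plateau region: 88000 × cos²(47.8°) = 88000 × 0.4512 = 39710 km².
True area of county: 134000 × cos²(36.1°) = 134000 × 0.6528 = 87480 km².
Ratio = 39710 / 87480 ≈ 0.454.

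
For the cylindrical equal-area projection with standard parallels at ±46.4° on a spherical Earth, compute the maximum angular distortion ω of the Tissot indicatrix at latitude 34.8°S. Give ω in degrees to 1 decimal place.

A cylindrical equal-area projection with standard parallel φ₀ has meridian scale h = cos φ / cos φ₀ and parallel scale k = cos φ₀ / cos φ (so areas are preserved, h·k = 1).
At 34.8°: h = 1.191, k = 0.8398; principal scales a = 1.191, b = 0.8398.
sin(ω/2) = (a − b)/(a + b) = 0.3509/2.031 = 0.1728, so ω = 2 arcsin(0.1728) ≈ 19.9°.

19.9°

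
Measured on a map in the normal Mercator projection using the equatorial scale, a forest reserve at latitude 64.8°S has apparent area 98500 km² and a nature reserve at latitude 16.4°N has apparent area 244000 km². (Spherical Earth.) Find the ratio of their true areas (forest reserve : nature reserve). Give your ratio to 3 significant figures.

Mercator's areal exaggeration is sec²φ; hence true area = (apparent area) · cos²φ.
True area of forest reserve: 98500 × cos²(64.8°) = 98500 × 0.1813 = 17860 km².
True area of nature reserve: 244000 × cos²(16.4°) = 244000 × 0.9203 = 224500 km².
Ratio = 17860 / 224500 ≈ 0.0795.

0.0795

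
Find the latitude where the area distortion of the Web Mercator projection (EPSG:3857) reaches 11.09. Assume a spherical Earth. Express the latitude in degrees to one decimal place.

Mercator areal scale is sec²φ.
sec²φ = 11.09  ⇒  cos²φ = 0.09017  ⇒  cos φ = 0.3003.
φ = arccos(0.3003) ≈ 72.5°.

72.5°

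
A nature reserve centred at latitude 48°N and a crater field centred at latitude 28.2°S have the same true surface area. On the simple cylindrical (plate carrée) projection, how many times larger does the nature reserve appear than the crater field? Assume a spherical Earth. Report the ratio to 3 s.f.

1.32

In the plate carrée (x = Rλ, y = Rφ), meridians are true-scale (h = 1) and parallels are stretched by k = sec φ.
Areal scale at 48°: h·k = 1.000 × 1.494 = 1.494.
Areal scale at 28.2°: h·k = 1.000 × 1.135 = 1.135.
Ratio = 1.494/1.135 ≈ 1.32.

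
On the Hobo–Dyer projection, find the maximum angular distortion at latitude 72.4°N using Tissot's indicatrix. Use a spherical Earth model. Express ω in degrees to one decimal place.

96.5°

Hobo–Dyer is a cylindrical equal-area projection with standard parallels at ±37.5°. For cylindrical equal-area with standard parallel φ₀, h = cos φ / cos φ₀ and k = cos φ₀ / cos φ, so h·k = 1.
At 72.4°: h = 0.3811, k = 2.624; principal scales a = 2.624, b = 0.3811.
sin(ω/2) = (a − b)/(a + b) = 2.243/3.005 = 0.7463, so ω = 2 arcsin(0.7463) ≈ 96.5°.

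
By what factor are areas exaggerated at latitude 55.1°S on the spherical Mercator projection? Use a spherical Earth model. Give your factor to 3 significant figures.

Mercator is conformal, so the point scale is isotropic: h = k = sec φ = 1/cos φ.
Areal scale = k² = sec²φ = 1/cos²(55.1°) = 1/0.5721² = 3.055.

3.05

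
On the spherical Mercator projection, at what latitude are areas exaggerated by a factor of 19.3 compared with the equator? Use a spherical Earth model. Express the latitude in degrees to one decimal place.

Mercator areal scale is sec²φ.
sec²φ = 19.3  ⇒  cos²φ = 0.05181  ⇒  cos φ = 0.2276.
φ = arccos(0.2276) ≈ 76.8°.

76.8°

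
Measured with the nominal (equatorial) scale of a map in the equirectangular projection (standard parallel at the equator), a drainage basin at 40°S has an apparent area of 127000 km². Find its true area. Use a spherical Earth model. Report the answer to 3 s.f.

Plate carrée maps x = Rλ, y = Rφ. The meridian scale is h = 1 and the parallel scale is k = 1/cos φ = sec φ.
Areal scale = h·k = 1 × sec φ; at 40°, h = 1.000, k = 1.305, so h·k = 1.305.
True area = apparent / (areal scale) = 127000 / 1.305 ≈ 97300 km².

97300 km²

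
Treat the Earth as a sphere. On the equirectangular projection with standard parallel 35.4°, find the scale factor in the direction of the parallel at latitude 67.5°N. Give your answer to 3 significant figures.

In the equirectangular projection with standard parallel φ₀ = 35.4° (x = Rλ cos φ₀, y = Rφ), meridians are true-scale (h = 1) and the parallel scale is k = cos φ₀ / cos φ.
k = cos 35.4° / cos 67.5° = 0.8151/0.3827 = 2.130.

2.13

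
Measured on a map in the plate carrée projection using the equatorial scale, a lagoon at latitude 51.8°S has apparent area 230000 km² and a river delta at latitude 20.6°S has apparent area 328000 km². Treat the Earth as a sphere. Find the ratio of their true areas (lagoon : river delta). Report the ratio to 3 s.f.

0.463

Plate carrée has h = 1 and k = sec φ, giving areal scale sec φ; true area = (apparent area) · cos φ.
True area of lagoon: 230000 × cos(51.8°) = 230000 × 0.6184 = 142200 km².
True area of river delta: 328000 × cos(20.6°) = 328000 × 0.9361 = 307000 km².
Ratio = 142200 / 307000 ≈ 0.463.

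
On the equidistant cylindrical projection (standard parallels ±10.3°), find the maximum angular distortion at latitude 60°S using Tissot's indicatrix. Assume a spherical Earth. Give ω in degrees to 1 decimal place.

38.1°

With standard parallel φ₀ = 10.3°, the equirectangular projection gives x = Rλ cos φ₀, y = Rφ, so h = 1 and k = cos 10.3° / cos φ.
At 60°: h = 1.000, k = 1.968; principal scales a = 1.968, b = 1.000.
sin(ω/2) = (a − b)/(a + b) = 0.9678/2.968 = 0.3261, so ω = 2 arcsin(0.3261) ≈ 38.1°.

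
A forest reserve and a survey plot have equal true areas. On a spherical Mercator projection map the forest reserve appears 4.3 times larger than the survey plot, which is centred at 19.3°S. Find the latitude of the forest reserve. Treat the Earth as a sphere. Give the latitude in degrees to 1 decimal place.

For equal true areas on Mercator, apparent areas scale as sec²φ, so the ratio is cos²φ₂ / cos²φ₁.
cos²φ₂ / cos²φ₁ = 4.3  ⇒  cos φ₁ = cos 19.3° / √4.3 = 0.9438/2.074 = 0.4551.
φ₁ = arccos(0.4551) ≈ 62.9°.

62.9°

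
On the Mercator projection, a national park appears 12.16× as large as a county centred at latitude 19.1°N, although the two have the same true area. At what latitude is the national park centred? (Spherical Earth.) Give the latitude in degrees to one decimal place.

74.3°

On Mercator, (apparent₁)/(apparent₂) = sec²φ₁ / sec²φ₂ when true areas are equal.
cos²φ₂ / cos²φ₁ = 12.16  ⇒  cos φ₁ = cos 19.1° / √12.16 = 0.9449/3.487 = 0.2710.
φ₁ = arccos(0.2710) ≈ 74.3°.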